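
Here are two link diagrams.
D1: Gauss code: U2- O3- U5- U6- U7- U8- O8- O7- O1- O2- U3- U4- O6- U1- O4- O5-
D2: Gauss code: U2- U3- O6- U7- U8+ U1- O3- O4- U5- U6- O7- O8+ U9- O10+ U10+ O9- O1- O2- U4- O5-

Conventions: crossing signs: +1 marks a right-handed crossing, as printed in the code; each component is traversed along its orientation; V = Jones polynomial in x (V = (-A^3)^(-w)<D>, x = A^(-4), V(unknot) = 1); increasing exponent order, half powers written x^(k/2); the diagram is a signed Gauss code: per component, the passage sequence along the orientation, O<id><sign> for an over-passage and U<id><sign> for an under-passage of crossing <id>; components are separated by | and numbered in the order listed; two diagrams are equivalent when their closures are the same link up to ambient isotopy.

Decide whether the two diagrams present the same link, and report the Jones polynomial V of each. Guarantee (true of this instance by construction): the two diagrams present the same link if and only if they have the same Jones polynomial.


equivalent: yes
V(D1) = -x^-7 + x^-6 - x^-5 + x^-4 + x^-2  (w -8, c 8, <D> = A^-16 + A^-8 - A^-4 + 1 - A^4)
V(D2) = -x^-7 + x^-6 - x^-5 + x^-4 + x^-2  (w -6, c 10, <D> = A^-10 + A^-2 - A^2 + A^6 - A^10)
why: all 2 diagrams share one V(x), hence one class


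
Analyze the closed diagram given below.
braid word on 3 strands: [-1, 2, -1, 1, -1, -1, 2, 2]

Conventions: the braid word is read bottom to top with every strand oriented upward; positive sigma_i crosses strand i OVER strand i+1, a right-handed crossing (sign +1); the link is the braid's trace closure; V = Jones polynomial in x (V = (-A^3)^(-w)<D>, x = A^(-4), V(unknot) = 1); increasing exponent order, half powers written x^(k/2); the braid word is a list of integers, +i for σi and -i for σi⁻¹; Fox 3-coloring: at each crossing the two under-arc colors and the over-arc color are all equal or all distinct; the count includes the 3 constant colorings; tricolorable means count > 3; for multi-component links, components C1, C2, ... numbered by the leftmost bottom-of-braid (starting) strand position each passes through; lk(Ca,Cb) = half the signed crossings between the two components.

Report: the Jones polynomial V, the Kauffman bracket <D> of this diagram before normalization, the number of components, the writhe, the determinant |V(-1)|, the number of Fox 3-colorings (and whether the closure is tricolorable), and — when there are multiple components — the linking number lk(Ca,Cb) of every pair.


V = -x^-3 + 2x^-2 - 2x^-1 + 3 - 2x + 2x^2 - x^3
<D> = -A^-12 + 2A^-8 - 2A^-4 + 3 - 2A^4 + 2A^8 - A^12 (w = 0)
1 component over 8 crossings, w = 0
3 Fox colorings among 3^8, |V(-1)| = 13: not tricolorable
why: palindromic: swapping x for 1/x fixes V


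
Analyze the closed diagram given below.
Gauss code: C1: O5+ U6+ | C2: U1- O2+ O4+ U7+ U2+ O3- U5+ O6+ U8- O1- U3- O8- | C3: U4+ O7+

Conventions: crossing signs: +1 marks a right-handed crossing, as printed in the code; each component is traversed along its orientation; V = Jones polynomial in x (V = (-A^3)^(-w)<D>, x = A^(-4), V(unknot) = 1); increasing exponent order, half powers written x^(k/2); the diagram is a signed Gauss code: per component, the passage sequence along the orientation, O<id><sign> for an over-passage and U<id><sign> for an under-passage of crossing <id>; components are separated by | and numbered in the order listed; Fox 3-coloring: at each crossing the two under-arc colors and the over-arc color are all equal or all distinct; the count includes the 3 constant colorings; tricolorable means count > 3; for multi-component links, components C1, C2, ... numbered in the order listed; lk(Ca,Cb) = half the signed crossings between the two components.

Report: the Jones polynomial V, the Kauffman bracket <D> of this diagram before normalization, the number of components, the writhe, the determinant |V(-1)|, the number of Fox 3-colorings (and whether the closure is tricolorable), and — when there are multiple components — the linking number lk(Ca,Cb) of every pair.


V(x) = -x^-3 + x^-2 - 2x^-1 + 3 - x + 3x^2 + x^4
bracket: A^-10 + 3A^-2 - A^2 + 3A^6 - 2A^10 + A^14 - A^18, w = +2
3 components, writhe +2, over 8 crossings
lk(C1,C2) = +1
linking number lk(C1,C3) = 0
lk(C2,C3): +1
det 12, colorings 9 of 3^8 — tricolorable
observation: the 3 component pairs carry total linking +2


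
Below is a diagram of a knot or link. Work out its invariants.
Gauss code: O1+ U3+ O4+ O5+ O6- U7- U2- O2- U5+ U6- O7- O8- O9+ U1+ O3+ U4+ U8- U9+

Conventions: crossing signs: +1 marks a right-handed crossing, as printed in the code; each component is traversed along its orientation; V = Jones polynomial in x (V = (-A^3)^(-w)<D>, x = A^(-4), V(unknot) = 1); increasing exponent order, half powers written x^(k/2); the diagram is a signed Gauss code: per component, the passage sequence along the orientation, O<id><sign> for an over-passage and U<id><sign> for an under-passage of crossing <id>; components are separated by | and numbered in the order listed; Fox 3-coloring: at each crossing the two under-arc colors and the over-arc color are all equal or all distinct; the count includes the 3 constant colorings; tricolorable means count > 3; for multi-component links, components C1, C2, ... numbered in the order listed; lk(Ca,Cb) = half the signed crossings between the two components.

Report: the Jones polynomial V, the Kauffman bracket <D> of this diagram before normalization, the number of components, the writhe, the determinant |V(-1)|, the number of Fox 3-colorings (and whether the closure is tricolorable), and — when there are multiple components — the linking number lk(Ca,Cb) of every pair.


Jones polynomial: V(x) = x + x^3 - x^4
<D> = A^-13 - A^-9 - A^-1; writhe +1
components 1, writhe +1 (9 crossings)
3-colorings: 9 of 3^9, det 3 — tricolorable
note: |V(-1)| = 3: so tricolorable, since 3 divides 3


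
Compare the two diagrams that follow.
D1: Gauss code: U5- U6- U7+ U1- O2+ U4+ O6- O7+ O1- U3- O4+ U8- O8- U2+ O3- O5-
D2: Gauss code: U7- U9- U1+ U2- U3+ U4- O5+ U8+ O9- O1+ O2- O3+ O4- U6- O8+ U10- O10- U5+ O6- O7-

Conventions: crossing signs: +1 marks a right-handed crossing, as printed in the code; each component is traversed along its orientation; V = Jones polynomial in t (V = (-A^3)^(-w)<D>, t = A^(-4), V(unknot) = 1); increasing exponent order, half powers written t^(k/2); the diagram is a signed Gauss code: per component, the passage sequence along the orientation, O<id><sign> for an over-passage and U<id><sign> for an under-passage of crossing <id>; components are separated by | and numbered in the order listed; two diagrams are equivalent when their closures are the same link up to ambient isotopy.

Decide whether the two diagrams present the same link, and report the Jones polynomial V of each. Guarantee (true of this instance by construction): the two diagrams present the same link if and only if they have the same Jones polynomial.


equivalent: yes
D1 (bracket A^-14 - A^-10 + A^-6 - A^-2 + A^2; 8 crossings at w = -2): V = t^-2 - t^-1 + 1 - t + t^2
V(D2) = t^-2 - t^-1 + 1 - t + t^2  (w -2, c 10, <D> = A^-14 - A^-10 + A^-6 - A^-2 + A^2)
key observation: Reidemeister moves carry D1 (8 crossings) to D2 (10)


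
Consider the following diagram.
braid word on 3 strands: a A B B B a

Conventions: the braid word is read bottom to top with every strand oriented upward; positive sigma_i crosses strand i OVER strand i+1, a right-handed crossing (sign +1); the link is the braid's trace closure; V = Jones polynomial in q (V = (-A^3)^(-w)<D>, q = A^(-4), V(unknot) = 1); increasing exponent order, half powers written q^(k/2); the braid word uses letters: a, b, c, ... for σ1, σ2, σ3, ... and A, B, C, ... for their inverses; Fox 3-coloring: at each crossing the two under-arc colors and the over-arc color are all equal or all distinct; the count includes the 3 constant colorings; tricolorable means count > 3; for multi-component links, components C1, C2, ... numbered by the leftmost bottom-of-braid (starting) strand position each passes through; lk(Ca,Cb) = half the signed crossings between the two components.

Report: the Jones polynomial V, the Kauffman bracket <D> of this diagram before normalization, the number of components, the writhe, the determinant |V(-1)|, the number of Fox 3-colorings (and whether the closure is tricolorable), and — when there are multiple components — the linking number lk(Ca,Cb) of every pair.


V = -q^-4 + q^-3 + q^-1
<D> = A^-2 + A^6 - A^10 (w = -2)
1 component over 6 crossings, w = -2
9 Fox colorings among 3^6, |V(-1)| = 3: tricolorable
why: w = -2 (over 6 crossings) is diagram-only; (-A^3)^(2) removes it from V


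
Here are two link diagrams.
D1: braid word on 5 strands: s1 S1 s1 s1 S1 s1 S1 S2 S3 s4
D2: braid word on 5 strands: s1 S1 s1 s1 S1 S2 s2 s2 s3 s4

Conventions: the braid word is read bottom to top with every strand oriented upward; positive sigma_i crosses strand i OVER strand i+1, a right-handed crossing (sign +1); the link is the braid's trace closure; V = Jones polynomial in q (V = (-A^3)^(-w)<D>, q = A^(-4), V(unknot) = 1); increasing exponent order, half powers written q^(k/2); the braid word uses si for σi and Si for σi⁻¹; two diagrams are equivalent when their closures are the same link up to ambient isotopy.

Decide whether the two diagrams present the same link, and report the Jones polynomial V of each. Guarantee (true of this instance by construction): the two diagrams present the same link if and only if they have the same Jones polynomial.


same link: yes
V(D1) = 1  [10 crossings, <D> = 1, w = 0]
V(D2) = 1  [10 crossings, <D> = A^12, w = +4]
insight: D2 (10 crossings) and D1 (10) are Markov-related braid presentations


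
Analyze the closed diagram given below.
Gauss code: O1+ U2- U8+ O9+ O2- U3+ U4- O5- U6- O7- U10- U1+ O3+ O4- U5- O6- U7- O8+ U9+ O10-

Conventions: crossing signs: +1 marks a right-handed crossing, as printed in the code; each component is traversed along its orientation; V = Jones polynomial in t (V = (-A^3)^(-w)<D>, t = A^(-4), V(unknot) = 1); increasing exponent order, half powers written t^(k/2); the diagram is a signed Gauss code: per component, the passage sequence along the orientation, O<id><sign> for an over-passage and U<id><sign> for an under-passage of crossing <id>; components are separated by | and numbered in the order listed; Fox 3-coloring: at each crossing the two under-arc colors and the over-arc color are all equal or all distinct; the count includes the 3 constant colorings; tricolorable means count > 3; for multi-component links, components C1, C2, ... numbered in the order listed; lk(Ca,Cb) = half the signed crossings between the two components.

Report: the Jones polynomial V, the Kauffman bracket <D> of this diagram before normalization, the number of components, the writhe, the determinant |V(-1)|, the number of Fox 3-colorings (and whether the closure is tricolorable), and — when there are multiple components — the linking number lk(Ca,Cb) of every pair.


Jones polynomial: V(t) = -t^-4 + t^-3 + t^-1
<D> = A^-2 + A^6 - A^10; writhe -2
components 1, writhe -2 (10 crossings)
3-colorings: 9 of 3^10, det 3 — tricolorable
note: w = -2 shifts under R1 moves; the (-A^3)^(2) factor cancels that in V


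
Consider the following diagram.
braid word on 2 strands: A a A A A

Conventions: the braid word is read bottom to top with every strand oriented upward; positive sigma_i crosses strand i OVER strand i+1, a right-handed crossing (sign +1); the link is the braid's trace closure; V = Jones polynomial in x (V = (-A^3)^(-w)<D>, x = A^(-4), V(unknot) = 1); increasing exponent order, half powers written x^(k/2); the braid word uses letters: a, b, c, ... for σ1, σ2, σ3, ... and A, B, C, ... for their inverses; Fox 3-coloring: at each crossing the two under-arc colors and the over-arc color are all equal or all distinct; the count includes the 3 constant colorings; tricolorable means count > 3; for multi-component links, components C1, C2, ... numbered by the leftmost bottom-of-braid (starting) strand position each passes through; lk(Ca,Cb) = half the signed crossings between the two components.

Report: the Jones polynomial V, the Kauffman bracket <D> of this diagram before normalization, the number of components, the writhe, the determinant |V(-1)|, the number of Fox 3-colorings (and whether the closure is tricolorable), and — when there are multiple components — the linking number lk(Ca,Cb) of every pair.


V(x) = -x^-4 + x^-3 + x^-1
bracket: -A^-5 - A^3 + A^7, w = -3
1 component, writhe -3, over 5 crossings
det 3, colorings 9 of 3^5 — tricolorable
observation: w = -3 shifts under R1 moves; the (-A^3)^(3) factor cancels that in V


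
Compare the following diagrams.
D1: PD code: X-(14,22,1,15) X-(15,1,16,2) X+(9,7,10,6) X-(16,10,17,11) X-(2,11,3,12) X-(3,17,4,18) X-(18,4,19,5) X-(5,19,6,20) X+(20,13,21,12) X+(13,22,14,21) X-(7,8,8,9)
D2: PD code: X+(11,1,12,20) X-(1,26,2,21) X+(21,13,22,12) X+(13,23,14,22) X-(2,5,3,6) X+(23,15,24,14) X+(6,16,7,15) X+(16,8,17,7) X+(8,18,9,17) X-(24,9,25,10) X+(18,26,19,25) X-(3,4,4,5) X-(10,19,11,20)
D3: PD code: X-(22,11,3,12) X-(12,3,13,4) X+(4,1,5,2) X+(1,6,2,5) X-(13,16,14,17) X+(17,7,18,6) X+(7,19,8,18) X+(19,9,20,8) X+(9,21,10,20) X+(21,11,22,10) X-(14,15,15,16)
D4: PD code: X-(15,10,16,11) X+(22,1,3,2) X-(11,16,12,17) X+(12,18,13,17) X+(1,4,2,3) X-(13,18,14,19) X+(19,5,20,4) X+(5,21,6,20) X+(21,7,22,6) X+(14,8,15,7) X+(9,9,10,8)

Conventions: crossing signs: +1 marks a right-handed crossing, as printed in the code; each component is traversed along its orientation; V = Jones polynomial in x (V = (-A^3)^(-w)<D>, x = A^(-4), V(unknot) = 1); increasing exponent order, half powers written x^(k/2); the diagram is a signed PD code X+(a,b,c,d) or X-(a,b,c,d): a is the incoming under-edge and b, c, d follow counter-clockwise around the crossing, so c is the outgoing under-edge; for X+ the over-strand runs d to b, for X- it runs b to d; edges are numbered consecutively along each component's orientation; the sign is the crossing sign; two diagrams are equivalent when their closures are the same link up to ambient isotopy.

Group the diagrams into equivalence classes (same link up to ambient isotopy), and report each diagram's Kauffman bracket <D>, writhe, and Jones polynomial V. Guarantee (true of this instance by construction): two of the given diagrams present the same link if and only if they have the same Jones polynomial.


grouping into links: {D1} | {D2, D3, D4}
V(D1) = -x^(-11/2) + x^(-9/2) - x^(-7/2) - x^(-3/2)  (w -5, c 11, <D> = A^-9 + A^-1 - A^3 + A^7)
D2 (bracket -A^-17 + A^-13 - A^-9 + 2A^-5 + A^3; 13 crossings at w = +3): V = -x^(3/2) - 2x^(7/2) + x^(9/2) - x^(11/2) + x^(13/2)
V(D3) = -x^(3/2) - 2x^(7/2) + x^(9/2) - x^(11/2) + x^(13/2)  [11 crossings, <D> = -A^-17 + A^-13 - A^-9 + 2A^-5 + A^3, w = +3]
D4 (bracket -A^-11 + A^-7 - A^-3 + 2A + A^9; 11 crossings at w = +5): V = -x^(3/2) - 2x^(7/2) + x^(9/2) - x^(11/2) + x^(13/2)
key observation: 2 values of V(x) split the 4 diagrams


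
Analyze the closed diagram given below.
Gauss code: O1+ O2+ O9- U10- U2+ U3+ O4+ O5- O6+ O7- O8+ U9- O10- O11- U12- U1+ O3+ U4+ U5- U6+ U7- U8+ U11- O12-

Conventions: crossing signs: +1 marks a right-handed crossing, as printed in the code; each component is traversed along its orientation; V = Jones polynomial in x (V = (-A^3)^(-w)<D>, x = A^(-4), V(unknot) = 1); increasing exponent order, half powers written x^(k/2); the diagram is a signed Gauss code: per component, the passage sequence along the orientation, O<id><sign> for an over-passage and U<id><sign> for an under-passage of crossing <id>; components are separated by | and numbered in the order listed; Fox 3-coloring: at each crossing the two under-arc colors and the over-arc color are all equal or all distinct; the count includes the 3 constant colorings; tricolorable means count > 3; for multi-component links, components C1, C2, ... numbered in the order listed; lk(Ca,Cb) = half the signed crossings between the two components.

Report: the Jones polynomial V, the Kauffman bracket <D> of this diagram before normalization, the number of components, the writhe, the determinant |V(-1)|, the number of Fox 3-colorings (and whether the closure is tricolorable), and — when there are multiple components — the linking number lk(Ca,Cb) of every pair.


V(x) = x^-2 - x^-1 + 1 - x + x^2
bracket: A^-8 - A^-4 + 1 - A^4 + A^8, w = 0
1 component, writhe 0, over 12 crossings
det 5, colorings 3 of 3^12 — not tricolorable
observation: det 5 = |V(-1)|; not divisible by 3, so not tricolorable


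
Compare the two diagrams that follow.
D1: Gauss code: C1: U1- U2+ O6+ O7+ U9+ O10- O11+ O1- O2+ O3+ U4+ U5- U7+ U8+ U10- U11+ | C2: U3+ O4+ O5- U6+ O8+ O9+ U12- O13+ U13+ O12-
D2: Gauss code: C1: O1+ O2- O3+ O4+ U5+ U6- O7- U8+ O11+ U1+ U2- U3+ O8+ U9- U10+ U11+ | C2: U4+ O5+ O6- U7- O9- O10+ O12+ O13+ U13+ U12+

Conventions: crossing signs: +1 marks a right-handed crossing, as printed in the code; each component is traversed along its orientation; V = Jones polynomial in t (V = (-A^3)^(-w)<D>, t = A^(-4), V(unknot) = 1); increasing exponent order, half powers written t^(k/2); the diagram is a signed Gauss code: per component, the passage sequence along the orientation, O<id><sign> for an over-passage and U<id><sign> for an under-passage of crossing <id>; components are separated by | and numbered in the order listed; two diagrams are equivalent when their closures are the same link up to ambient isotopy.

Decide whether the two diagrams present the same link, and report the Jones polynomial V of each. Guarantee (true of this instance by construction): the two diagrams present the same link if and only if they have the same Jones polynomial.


equivalent: no
D1 (bracket A^-7 - A^-3 + A + A^9; 13 crossings at w = +5): V = -t^(3/2) - t^(7/2) + t^(9/2) - t^(11/2)
V(D2) = -t^(1/2) - t^(3/2) - t^(5/2) + t^(9/2)  [13 crossings, <D> = -A^-3 + A^5 + A^9 + A^13, w = +5]
observation: 2 classes among 2 diagrams; unequal V(t) rules out equality


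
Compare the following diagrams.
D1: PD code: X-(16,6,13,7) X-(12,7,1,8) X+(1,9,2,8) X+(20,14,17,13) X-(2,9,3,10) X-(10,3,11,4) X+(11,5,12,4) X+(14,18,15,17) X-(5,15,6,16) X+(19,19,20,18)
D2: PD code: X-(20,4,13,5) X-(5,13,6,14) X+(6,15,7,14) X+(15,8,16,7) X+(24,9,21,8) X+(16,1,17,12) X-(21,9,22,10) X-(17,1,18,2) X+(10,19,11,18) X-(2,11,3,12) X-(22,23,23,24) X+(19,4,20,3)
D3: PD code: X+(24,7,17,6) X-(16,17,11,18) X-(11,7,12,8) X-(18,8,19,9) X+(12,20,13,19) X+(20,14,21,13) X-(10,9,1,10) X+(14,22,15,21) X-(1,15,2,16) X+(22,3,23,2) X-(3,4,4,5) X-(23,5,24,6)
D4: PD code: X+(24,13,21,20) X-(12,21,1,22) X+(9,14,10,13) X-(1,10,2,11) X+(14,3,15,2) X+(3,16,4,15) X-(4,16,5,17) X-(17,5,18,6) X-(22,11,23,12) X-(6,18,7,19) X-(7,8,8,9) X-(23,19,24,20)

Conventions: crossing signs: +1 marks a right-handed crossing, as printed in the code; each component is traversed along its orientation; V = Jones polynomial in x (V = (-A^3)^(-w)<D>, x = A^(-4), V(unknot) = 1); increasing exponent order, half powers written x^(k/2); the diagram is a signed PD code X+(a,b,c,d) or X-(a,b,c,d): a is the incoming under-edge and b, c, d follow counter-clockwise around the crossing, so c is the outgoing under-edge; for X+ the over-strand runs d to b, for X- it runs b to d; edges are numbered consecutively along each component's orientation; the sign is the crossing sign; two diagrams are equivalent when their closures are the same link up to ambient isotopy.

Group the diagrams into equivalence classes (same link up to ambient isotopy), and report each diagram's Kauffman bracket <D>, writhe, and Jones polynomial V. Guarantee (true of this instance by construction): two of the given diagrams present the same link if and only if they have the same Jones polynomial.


classes: {D1, D3} | {D2} | {D4}
V(D1) = x^-2 + 2 + x^2  [10 crossings, <D> = A^-8 + 2 + A^8, w = 0]
V(D2) = 1 + x + x^2 + x^3  [12 crossings, <D> = A^-12 + A^-8 + A^-4 + 1, w = 0]
V(D3) = x^-2 + 2 + x^2  (w -2, c 12, <D> = A^-14 + 2A^-6 + A^2)
V(D4) = x^-3 + x^-2 + x^-1 + 1  [12 crossings, <D> = A^-12 + A^-8 + A^-4 + 1, w = -4]
note: comparing 4 Jones polynomials yields 3 groups


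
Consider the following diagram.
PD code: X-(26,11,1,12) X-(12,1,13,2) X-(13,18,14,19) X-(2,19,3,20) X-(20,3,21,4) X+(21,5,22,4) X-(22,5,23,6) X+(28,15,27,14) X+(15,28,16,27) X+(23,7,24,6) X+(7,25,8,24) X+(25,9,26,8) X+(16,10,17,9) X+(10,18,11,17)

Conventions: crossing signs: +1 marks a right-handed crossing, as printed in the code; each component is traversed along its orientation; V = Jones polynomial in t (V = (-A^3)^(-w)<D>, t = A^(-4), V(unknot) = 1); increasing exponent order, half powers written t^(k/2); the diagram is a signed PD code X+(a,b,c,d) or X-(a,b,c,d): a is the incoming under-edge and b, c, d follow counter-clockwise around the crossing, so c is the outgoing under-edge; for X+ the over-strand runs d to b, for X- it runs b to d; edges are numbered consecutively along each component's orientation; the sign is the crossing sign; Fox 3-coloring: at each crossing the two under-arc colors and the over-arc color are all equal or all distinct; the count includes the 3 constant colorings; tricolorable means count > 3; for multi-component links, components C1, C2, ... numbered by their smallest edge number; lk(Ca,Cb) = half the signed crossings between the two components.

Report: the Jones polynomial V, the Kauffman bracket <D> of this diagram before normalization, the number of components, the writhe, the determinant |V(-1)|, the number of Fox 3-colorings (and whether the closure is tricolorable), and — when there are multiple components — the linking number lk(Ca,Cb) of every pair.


V(t) = -t^(-3/2) + t^(-1/2) - 2t^(1/2) + 2t^(3/2) - 2t^(5/2) + t^(7/2) - t^(9/2)
bracket: -A^-12 + A^-8 - 2A^-4 + 2 - 2A^4 + A^8 - A^12, w = +2
2 components, writhe +2, over 14 crossings
lk(C1,C2) = +1
det 10, colorings 3 of 3^14 — not tricolorable
observation: w = +2 (over 14 crossings) is diagram-only; (-A^3)^(-2) removes it from V


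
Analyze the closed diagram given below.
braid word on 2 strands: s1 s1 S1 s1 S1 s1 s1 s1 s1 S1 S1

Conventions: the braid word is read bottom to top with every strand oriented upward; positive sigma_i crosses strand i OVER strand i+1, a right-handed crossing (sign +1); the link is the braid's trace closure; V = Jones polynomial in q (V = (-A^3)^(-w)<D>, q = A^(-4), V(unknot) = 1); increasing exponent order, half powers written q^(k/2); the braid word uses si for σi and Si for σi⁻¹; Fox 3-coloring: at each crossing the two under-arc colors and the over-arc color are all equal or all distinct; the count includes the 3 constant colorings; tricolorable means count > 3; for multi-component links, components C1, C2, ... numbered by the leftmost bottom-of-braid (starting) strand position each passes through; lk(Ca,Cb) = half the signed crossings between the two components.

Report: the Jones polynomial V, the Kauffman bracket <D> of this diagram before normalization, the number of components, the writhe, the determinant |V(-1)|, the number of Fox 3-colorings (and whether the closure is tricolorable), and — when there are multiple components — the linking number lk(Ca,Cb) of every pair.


Jones polynomial: V(q) = q + q^3 - q^4
<D> = A^-7 - A^-3 - A^5; writhe +3
components 1, writhe +3 (11 crossings)
3-colorings: 9 of 3^11, det 3 — tricolorable
note: V spans 3 powers of q: at least 3 crossings in any diagram


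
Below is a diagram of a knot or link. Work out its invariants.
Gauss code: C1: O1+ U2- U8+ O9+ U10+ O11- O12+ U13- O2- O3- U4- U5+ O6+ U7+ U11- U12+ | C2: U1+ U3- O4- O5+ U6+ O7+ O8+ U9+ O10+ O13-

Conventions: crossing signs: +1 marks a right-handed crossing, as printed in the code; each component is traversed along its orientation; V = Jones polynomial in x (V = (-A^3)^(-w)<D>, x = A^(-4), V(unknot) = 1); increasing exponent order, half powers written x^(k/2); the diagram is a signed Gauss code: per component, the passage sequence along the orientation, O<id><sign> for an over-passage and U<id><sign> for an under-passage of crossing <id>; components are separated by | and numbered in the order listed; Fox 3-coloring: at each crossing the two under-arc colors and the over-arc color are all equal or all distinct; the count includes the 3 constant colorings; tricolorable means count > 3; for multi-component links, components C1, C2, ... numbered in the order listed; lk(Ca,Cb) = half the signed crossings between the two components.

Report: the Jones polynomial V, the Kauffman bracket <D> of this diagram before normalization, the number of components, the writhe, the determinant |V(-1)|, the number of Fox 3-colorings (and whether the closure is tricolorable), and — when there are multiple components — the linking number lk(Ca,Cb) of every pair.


V(x) = -x^(1/2) + x^(3/2) - x^(5/2) - x^(9/2)
bracket: A^-9 + A^-1 - A^3 + A^7, w = +3
2 components, writhe +3, over 13 crossings
lk(C1,C2) = +2
det 4, colorings 3 of 3^13 — not tricolorable
observation: summing lk over 1 pair gives +2


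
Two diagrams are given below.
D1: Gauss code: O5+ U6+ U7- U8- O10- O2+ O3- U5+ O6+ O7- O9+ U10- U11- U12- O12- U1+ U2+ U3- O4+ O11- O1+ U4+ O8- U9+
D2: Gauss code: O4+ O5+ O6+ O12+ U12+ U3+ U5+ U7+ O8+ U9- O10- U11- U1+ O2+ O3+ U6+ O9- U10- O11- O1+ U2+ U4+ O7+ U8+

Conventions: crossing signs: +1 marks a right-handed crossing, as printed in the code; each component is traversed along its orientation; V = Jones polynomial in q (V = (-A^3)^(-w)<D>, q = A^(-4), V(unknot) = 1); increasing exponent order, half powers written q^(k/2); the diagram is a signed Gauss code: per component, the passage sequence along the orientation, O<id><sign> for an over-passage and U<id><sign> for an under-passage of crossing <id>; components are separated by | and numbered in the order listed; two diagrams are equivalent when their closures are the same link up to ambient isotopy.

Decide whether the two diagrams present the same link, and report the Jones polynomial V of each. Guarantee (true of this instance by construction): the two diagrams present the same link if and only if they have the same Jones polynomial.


same link: no
V(D1) = q^-2 - q^-1 + 1 - q + q^2  [12 crossings, <D> = A^-8 - A^-4 + 1 - A^4 + A^8, w = 0]
V(D2) = q - q^2 + 2q^3 - q^4 + q^5 - q^6  (w +6, c 12, <D> = -A^-6 + A^-2 - A^2 + 2A^6 - A^10 + A^14)
note: V(q) takes 2 values over 2 diagrams, fixing the grouping


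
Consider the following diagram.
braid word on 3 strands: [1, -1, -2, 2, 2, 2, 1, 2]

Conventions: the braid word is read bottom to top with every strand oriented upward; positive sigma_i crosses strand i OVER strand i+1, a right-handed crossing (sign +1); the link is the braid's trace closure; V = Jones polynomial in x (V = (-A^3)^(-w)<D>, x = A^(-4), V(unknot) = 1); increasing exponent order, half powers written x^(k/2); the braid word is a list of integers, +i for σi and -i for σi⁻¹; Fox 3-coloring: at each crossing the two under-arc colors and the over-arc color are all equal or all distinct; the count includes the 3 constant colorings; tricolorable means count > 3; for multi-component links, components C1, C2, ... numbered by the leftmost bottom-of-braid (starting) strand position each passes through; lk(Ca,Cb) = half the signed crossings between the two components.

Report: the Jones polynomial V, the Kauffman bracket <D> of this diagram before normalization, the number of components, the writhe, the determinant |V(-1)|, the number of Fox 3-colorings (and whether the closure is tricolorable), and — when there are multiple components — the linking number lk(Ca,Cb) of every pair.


Jones polynomial: V(x) = x + x^3 - x^4
<D> = -A^-4 + 1 + A^8; writhe +4
components 1, writhe +4 (8 crossings)
3-colorings: 9 of 3^8, det 3 — tricolorable
note: free reduction leaves σ2 σ2 σ1 σ2 of the original 8 letters


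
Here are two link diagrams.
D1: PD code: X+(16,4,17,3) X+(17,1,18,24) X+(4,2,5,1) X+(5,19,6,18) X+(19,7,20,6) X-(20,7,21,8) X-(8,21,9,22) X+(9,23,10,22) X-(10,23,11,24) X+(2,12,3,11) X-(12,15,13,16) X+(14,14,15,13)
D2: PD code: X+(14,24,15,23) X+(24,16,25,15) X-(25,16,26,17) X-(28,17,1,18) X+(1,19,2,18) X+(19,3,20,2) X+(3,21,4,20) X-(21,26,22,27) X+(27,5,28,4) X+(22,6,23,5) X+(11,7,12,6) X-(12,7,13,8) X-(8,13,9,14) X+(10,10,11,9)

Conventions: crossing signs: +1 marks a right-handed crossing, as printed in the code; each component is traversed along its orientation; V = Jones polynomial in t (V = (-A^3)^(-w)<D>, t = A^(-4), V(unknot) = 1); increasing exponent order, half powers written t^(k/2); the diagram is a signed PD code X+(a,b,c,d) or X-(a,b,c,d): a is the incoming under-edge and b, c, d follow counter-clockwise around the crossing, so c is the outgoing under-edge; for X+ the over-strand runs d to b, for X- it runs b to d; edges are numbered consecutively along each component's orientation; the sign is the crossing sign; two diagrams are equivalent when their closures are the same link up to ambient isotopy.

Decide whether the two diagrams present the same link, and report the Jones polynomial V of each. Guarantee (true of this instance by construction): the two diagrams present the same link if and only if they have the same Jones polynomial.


equivalent: no
V(D1) = t + t^3 - t^4  (w +4, c 12, <D> = -A^-4 + 1 + A^8)
V(D2) = t - t^2 + 2t^3 - t^4 + t^5 - t^6  (w +4, c 14, <D> = -A^-12 + A^-8 - A^-4 + 2 - A^4 + A^8)
why: comparing 2 Jones polynomials yields 2 groups


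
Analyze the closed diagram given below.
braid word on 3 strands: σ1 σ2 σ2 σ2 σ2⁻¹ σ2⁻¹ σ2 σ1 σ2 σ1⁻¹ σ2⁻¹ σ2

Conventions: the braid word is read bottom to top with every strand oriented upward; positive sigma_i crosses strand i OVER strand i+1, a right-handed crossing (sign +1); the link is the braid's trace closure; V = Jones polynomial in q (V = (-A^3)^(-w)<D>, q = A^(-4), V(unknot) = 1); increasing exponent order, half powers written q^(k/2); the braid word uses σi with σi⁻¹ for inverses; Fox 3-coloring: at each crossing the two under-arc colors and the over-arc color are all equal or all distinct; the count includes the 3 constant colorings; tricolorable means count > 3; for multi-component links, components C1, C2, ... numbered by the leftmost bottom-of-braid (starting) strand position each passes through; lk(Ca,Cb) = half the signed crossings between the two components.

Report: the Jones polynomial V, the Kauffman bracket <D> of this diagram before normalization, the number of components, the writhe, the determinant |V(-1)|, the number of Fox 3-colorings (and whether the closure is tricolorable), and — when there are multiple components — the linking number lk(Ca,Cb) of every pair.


V(q) = q + q^3 - q^4
bracket: -A^-4 + 1 + A^8, w = +4
1 component, writhe +4, over 12 crossings
det 3, colorings 9 of 3^12 — tricolorable
observation: |V(-1)| = 3: so tricolorable, since 3 divides 3


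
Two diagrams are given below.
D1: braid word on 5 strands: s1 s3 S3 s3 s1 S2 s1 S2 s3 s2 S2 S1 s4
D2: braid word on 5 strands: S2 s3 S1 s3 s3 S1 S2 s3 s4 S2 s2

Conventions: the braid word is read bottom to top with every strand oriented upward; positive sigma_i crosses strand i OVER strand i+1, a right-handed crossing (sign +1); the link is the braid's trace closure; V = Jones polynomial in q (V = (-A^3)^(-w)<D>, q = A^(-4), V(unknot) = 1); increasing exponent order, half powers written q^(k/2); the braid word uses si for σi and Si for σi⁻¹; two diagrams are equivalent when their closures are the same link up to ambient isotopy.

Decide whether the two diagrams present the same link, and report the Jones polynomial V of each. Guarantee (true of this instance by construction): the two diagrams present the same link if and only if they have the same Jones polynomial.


same link: no
V(D1) = -q^(-3/2) + q^(-1/2) - 2q^(1/2) + 2q^(3/2) - 2q^(5/2) + q^(7/2) - q^(9/2)  [13 crossings, <D> = A^-9 - A^-5 + 2A^-1 - 2A^3 + 2A^7 - A^11 + A^15, w = +3]
V(D2) = -q^(-7/2) + q^(-5/2) - 3q^(-3/2) + 3q^(-1/2) - 4q^(1/2) + 4q^(3/2) - 3q^(5/2) + 2q^(7/2) - q^(9/2)  [11 crossings, <D> = A^-15 - 2A^-11 + 3A^-7 - 4A^-3 + 4A - 3A^5 + 3A^9 - A^13 + A^17, w = +1]
insight: comparing 2 Jones polynomials yields 2 groups


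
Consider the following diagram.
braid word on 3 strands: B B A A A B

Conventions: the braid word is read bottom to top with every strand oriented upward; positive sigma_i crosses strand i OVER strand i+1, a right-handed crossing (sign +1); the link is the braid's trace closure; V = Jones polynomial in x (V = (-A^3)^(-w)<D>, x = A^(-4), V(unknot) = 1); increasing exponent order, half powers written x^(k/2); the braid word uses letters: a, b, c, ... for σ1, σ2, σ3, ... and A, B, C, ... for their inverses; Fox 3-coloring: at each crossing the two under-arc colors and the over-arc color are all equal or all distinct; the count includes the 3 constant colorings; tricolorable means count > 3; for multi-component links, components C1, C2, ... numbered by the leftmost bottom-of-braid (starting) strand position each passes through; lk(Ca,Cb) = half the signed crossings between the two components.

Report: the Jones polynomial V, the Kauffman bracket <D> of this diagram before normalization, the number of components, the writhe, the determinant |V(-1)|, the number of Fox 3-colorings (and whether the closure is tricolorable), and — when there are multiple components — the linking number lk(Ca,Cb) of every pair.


V = x^-8 - 2x^-7 + x^-6 - 2x^-5 + 2x^-4 + x^-2
<D> = A^-10 + 2A^-2 - 2A^2 + A^6 - 2A^10 + A^14 (w = -6)
1 component over 6 crossings, w = -6
27 Fox colorings among 3^6, |V(-1)| = 9: tricolorable
why: w = -6 (over 6 crossings) is diagram-only; (-A^3)^(6) removes it from V


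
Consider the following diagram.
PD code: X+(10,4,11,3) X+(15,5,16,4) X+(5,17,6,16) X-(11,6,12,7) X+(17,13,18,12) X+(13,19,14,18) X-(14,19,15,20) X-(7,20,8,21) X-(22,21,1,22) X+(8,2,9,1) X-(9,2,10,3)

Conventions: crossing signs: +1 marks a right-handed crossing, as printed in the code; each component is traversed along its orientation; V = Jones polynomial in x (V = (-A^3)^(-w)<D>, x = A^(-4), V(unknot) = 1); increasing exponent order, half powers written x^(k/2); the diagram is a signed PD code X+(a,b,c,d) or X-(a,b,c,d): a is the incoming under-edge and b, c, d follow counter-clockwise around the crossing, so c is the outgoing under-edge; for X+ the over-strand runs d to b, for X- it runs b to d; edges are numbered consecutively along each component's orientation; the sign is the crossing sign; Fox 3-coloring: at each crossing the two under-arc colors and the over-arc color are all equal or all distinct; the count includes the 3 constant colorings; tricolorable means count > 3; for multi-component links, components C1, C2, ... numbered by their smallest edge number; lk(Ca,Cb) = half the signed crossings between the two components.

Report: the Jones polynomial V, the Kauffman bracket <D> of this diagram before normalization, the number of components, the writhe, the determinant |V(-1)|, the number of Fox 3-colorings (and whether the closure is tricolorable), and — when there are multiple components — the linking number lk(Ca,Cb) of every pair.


V = x + x^3 - x^4
<D> = A^-13 - A^-9 - A^-1 (w = +1)
1 component over 11 crossings, w = +1
9 Fox colorings among 3^11, |V(-1)| = 3: tricolorable
why: det 3 = |V(-1)|; divisible by 3, so tricolorable


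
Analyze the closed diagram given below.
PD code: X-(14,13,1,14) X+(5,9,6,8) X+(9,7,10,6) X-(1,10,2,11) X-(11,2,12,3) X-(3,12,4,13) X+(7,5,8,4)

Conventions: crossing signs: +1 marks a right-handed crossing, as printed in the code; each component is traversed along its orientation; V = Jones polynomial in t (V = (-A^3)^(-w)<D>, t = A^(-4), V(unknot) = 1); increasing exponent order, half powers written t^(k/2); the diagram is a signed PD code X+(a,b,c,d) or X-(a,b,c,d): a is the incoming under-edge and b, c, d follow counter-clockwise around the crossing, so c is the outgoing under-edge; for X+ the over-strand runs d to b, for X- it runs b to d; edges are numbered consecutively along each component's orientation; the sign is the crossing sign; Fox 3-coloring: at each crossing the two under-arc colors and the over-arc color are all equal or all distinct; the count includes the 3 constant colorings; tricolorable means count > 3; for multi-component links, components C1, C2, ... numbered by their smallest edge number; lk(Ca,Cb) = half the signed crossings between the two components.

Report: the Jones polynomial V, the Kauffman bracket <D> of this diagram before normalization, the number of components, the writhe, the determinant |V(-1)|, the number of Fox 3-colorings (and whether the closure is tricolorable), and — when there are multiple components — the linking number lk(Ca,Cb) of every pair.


V = -t^-3 + t^-2 - t^-1 + 3 - t + t^2 - t^3
<D> = A^-15 - A^-11 + A^-7 - 3A^-3 + A - A^5 + A^9 (w = -1)
1 component over 7 crossings, w = -1
27 Fox colorings among 3^7, |V(-1)| = 9: tricolorable
why: V is palindromic (span 6, det 9): t -> 1/t fixes it; necessary, not sufficient, for amphichirality


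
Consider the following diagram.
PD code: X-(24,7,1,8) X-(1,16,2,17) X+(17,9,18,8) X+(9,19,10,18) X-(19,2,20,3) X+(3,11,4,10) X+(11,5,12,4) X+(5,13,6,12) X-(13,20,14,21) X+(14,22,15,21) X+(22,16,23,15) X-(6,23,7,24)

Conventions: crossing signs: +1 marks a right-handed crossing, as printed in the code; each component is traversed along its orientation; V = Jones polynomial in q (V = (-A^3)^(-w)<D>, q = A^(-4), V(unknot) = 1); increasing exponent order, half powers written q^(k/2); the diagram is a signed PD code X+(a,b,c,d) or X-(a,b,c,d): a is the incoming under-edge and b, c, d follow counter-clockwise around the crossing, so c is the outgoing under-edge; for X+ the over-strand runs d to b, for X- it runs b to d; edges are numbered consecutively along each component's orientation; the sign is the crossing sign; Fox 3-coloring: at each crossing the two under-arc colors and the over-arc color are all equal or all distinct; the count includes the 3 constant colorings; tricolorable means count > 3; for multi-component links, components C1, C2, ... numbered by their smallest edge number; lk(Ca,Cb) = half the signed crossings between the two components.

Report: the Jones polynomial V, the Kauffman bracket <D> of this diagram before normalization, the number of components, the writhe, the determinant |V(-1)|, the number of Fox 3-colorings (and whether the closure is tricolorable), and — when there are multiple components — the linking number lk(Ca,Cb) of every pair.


Jones polynomial: V(q) = -q^-2 + 2q^-1 - 3 + 5q - 4q^2 + 5q^3 - 4q^4 + 2q^5 - q^6
<D> = -A^-18 + 2A^-14 - 4A^-10 + 5A^-6 - 4A^-2 + 5A^2 - 3A^6 + 2A^10 - A^14; writhe +2
components 1, writhe +2 (12 crossings)
3-colorings: 9 of 3^12, det 27 — tricolorable
note: w = +2 (over 12 crossings) is diagram-only; (-A^3)^(-2) removes it from V


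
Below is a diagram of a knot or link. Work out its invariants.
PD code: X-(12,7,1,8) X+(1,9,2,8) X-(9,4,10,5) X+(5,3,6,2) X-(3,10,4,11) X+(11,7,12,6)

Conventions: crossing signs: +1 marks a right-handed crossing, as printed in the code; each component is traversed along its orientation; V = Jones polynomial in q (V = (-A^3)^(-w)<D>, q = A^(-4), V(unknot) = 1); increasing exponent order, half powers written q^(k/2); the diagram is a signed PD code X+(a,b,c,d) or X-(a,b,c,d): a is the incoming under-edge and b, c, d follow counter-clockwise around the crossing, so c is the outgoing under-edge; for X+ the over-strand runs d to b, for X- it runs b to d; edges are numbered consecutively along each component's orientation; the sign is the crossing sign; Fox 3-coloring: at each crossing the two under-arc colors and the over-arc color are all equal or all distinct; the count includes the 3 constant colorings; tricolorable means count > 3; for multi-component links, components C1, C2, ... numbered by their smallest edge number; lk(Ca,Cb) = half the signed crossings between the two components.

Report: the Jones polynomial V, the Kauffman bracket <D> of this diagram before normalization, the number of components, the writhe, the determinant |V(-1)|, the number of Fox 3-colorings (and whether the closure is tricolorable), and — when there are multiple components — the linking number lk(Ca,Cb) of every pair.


V = q^-2 - q^-1 + 1 - q + q^2
<D> = A^-8 - A^-4 + 1 - A^4 + A^8 (w = 0)
1 component over 6 crossings, w = 0
3 Fox colorings among 3^6, |V(-1)| = 5: not tricolorable
why: the span of V is 4, forcing >= 4 crossings in any diagram
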